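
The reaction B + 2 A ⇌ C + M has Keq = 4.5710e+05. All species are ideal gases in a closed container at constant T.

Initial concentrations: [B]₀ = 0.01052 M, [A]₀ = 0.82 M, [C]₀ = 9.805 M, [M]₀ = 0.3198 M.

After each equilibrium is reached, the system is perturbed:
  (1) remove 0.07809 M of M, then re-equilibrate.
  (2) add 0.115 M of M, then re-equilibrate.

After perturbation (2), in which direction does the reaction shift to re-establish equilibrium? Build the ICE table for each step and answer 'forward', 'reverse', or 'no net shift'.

Q₀ = 443.3 vs Keq = 4.5710e+05 ⇒ Q<K, forward
Step 1:
                    B           A           C           M
  init        0.01052        0.82       9.805      0.3198
  Δ          -0.01051    -0.02102     0.01051     0.01051
  eq       1.1111e-05       0.799       9.816      0.3303
  solve Keq expr → x = 0.01051; check Q = 4.5710e+05
Then remove 0.07809 M of M.
Step 2:
                    B           A           C           M
  init     1.1111e-05       0.799       9.816      0.2522
  Δ       -2.6266e-06 -5.2531e-06  2.6266e-06  2.6266e-06
  eq       8.4843e-06       0.799       9.816      0.2522
  solve Keq expr → x = 2.6266e-06; check Q = 4.5710e+05
Then add 0.115 M of M.
Step 3:
                    B           A           C           M
  init     8.4843e-06       0.799       9.816      0.3672
  Δ        3.8680e-06  7.7360e-06 -3.8680e-06 -3.8680e-06
  eq       1.2352e-05       0.799       9.816      0.3672
  solve Keq expr → x = -3.8680e-06; check Q = 4.5710e+05

Direction: reverse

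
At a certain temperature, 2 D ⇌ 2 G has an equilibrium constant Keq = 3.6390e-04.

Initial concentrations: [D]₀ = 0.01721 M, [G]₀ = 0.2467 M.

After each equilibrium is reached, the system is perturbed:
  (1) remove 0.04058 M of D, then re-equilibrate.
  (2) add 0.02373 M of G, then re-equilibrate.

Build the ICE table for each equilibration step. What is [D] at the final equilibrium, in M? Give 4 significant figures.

[D]_eq = 0.2424 M

Q₀ = 205.5 vs Keq = 3.6390e-04 ⇒ Q>K, reverse
Step 1:
                  D         G
  I         0.01721    0.2467
  C          0.2418   -0.2418
  E           0.259   0.00494
  solve Keq expr → x = -0.1209; check Q = 3.6390e-04
Then remove 0.04058 M of D.
Step 2:
                  D         G
  I          0.2184   0.00494
  C       7.5962e-04 -7.5962e-04
  E          0.2191  0.004181
  solve Keq expr → x = -3.7981e-04; check Q = 3.6390e-04
Then add 0.02373 M of G.
Step 3:
                  D         G
  I          0.2191   0.02791
  C         0.02329  -0.02329
  E          0.2424  0.004625
  solve Keq expr → x = -0.01164; check Q = 3.6390e-04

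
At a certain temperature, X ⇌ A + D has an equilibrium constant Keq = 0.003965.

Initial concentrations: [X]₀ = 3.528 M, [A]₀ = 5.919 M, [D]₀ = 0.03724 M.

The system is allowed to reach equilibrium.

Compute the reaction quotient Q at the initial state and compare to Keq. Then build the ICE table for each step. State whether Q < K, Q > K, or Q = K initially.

Q₀ = 0.06248; Q > K (proceeds reverse)

Q₀ = 0.06248 vs Keq = 0.003965 ⇒ Q>K, reverse
Step 1:
                    X           A           D
  I             3.528       5.919     0.03724
  C           0.03484    -0.03484    -0.03484
  E             3.563       5.884    0.002401
  solve Keq expr → x = -0.03484; check Q = 0.003965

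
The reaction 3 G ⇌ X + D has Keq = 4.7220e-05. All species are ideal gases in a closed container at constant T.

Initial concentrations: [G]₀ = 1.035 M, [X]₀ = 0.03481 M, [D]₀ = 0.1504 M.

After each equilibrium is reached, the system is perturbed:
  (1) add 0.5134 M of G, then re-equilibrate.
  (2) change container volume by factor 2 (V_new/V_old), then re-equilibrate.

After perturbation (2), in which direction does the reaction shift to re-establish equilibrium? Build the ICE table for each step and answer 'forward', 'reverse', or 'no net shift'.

Q₀ = 0.004722 vs Keq = 4.7220e-05 ⇒ Q>K, reverse
Step 1:
                    G           X           D
  init          1.035     0.03481      0.1504
  Δ            0.1026    -0.03421    -0.03421
  eq            1.138  5.9837e-04      0.1162
  solve Keq expr → x = -0.03421; check Q = 4.7220e-05
Then add 0.5134 M of G.
Step 2:
                    G           X           D
  init          1.651  5.9837e-04      0.1162
  Δ         -0.003601      0.0012      0.0012
  eq            1.647    0.001799      0.1174
  solve Keq expr → x = 0.0012; check Q = 4.7220e-05
Then change container volume by factor 2 (V_new/V_old).
Step 3:
                    G           X           D
  init         0.8237  8.9928e-04     0.05869
  Δ          0.001332 -4.4401e-04 -4.4401e-04
  eq            0.825  4.5527e-04     0.05825
  solve Keq expr → x = -4.4401e-04; check Q = 4.7220e-05

Direction: reverse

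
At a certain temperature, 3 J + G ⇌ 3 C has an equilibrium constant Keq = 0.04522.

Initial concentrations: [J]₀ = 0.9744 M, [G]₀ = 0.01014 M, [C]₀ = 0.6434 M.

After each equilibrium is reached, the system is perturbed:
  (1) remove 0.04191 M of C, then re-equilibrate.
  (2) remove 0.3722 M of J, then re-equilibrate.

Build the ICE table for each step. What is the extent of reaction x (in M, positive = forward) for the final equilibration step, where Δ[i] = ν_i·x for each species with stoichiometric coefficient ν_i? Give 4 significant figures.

Q₀ = 28.39 vs Keq = 0.04522 ⇒ Q>K, reverse
Step 1:
                    J           G           C
  Initial      0.9744     0.01014      0.6434
  Change       0.3907      0.1302     -0.3907
  Equil         1.365      0.1404      0.2527
  solve Keq expr → x = -0.1302; check Q = 0.04522
Then remove 0.04191 M of C.
Step 2:
                    J           G           C
  Initial       1.365      0.1404      0.2108
  Change     -0.03025    -0.01008     0.03025
  Equil         1.335      0.1303      0.2411
  solve Keq expr → x = 0.01008; check Q = 0.04522
Then remove 0.3722 M of J.
Step 3:
                    J           G           C
  Initial      0.9626      0.1303      0.2411
  Change      0.05053     0.01684    -0.05053
  Equil         1.013      0.1471      0.1905
  solve Keq expr → x = -0.01684; check Q = 0.04522

x = -0.01684 M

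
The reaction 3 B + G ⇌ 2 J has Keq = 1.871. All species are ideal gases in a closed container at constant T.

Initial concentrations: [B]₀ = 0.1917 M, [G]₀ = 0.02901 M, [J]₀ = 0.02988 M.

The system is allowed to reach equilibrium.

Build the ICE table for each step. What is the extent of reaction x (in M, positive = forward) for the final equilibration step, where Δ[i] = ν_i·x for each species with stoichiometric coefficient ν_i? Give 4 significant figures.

x = -0.00366 M

Q₀ = 4.369 vs Keq = 1.871 ⇒ Q>K, reverse
Step 1:
                   B          G          J
  Initial     0.1917    0.02901    0.02988
  Change     0.01098    0.00366   -0.00732
  Equil       0.2027    0.03267    0.02256
  solve Keq expr → x = -0.00366; check Q = 1.871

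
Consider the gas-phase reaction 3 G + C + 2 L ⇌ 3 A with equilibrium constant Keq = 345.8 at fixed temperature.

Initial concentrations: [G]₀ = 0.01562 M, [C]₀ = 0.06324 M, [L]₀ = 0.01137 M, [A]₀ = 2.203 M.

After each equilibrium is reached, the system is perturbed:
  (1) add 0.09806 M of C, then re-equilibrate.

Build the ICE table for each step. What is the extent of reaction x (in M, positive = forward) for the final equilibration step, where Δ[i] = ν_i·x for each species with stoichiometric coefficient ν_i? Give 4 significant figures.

Q₀ = 3.4315e+11 vs Keq = 345.8 ⇒ Q>K, reverse
Step 1:
                  G         C         L         A
  Initial   0.01562   0.06324   0.01137     2.203
  Change     0.6122    0.2041    0.4081   -0.6122
  Equil      0.6278    0.2673    0.4195     1.591
  solve Keq expr → x = -0.2041; check Q = 345.8
Then add 0.09806 M of C.
Step 2:
                  G         C         L         A
  Initial    0.6278    0.3654    0.4195     1.591
  Change   -0.02857 -0.009524  -0.01905   0.02857
  Equil      0.5993    0.3558    0.4005     1.619
  solve Keq expr → x = 0.009524; check Q = 345.8

x = 0.009524 M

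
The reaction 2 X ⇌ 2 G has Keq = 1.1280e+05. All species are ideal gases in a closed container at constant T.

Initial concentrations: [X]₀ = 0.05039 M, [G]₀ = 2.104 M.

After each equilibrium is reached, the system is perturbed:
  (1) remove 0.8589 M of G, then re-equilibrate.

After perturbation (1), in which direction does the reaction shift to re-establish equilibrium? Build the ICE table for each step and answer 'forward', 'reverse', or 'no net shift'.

Q₀ = 1743 vs Keq = 1.1280e+05 ⇒ Q<K, forward
Step 1:
                    X           G
  I           0.05039       2.104
  C          -0.04399     0.04399
  E          0.006396       2.148
  solve Keq expr → x = 0.022; check Q = 1.1280e+05
Then remove 0.8589 M of G.
Step 2:
                    X           G
  I          0.006396       1.289
  C          -0.00255     0.00255
  E          0.003846       1.292
  solve Keq expr → x = 0.001275; check Q = 1.1280e+05

Direction: forward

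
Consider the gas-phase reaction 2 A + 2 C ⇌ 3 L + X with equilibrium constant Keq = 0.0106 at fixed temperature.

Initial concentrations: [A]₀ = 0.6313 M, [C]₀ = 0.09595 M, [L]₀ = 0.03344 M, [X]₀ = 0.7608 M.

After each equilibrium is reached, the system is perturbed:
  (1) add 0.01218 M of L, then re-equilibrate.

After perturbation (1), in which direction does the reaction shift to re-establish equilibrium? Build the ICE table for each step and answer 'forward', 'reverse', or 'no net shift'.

Direction: reverse

Q₀ = 0.007754 vs Keq = 0.0106 ⇒ Q<K, forward
Step 1:
                  A         C         L         X
  init       0.6313   0.09595   0.03344    0.7608
  Δ       -0.002035 -0.002035  0.003052  0.001017
  eq         0.6293   0.09392   0.03649    0.7618
  solve Keq expr → x = 0.001017; check Q = 0.0106
Then add 0.01218 M of L.
Step 2:
                  A         C         L         X
  init       0.6293   0.09392   0.04867    0.7618
  Δ        0.006748  0.006748  -0.01012 -0.003374
  eq          0.636    0.1007   0.03855    0.7584
  solve Keq expr → x = -0.003374; check Q = 0.0106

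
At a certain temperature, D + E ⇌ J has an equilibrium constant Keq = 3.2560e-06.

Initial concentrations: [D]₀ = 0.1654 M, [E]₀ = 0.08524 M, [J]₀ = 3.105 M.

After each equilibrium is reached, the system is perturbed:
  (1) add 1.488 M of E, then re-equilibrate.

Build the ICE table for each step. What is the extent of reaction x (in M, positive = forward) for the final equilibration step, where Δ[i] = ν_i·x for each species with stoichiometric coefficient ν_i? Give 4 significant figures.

x = 1.5844e-05 M

Q₀ = 220.2 vs Keq = 3.2560e-06 ⇒ Q>K, reverse
Step 1:
                   D          E          J
  I           0.1654    0.08524      3.105
  C            3.105      3.105     -3.105
  E             3.27       3.19 3.3970e-05
  solve Keq expr → x = -3.105; check Q = 3.2560e-06
Then add 1.488 M of E.
Step 2:
                   D          E          J
  I             3.27      4.678 3.3970e-05
  C       -1.5844e-05 -1.5844e-05 1.5844e-05
  E             3.27      4.678 4.9815e-05
  solve Keq expr → x = 1.5844e-05; check Q = 3.2560e-06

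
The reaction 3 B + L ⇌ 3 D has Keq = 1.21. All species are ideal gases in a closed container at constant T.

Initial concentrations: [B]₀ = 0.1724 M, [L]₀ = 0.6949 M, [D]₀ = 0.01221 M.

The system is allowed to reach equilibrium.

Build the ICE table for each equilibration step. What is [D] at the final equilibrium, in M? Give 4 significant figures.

[D]_eq = 0.08906 M

Q₀ = 5.1123e-04 vs Keq = 1.21 ⇒ Q<K, forward
Step 1:
                  B         L         D
  init       0.1724    0.6949   0.01221
  Δ        -0.07685  -0.02562   0.07685
  eq        0.09555    0.6693   0.08906
  solve Keq expr → x = 0.02562; check Q = 1.21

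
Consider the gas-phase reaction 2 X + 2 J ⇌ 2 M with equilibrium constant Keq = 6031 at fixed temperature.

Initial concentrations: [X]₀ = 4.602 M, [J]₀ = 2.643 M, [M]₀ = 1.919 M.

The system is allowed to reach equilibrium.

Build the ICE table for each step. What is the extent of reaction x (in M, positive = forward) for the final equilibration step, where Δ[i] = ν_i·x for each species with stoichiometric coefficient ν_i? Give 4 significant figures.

x = 1.307 M

Q₀ = 0.02489 vs Keq = 6031 ⇒ Q<K, forward
Step 1:
                  X         J         M
  I           4.602     2.643     1.919
  C          -2.614    -2.614     2.614
  E           1.988   0.02935     4.533
  solve Keq expr → x = 1.307; check Q = 6031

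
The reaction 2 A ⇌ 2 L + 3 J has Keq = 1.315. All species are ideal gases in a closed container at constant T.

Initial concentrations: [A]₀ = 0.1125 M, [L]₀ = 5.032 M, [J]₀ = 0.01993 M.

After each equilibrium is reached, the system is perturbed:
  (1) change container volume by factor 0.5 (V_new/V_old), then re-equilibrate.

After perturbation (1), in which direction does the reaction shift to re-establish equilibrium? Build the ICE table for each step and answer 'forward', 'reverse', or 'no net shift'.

Q₀ = 0.01584 vs Keq = 1.315 ⇒ Q<K, forward
Step 1:
                    A           L           J
  init         0.1125       5.032     0.01993
  Δ          -0.03264     0.03264     0.04896
  eq          0.07986       5.065     0.06889
  solve Keq expr → x = 0.01632; check Q = 1.315
Then change container volume by factor 0.5 (V_new/V_old).
Step 2:
                    A           L           J
  init         0.1597       10.13      0.1378
  Δ           0.03865    -0.03865    -0.05798
  eq           0.1984       10.09      0.0798
  solve Keq expr → x = -0.01933; check Q = 1.315

Direction: reverse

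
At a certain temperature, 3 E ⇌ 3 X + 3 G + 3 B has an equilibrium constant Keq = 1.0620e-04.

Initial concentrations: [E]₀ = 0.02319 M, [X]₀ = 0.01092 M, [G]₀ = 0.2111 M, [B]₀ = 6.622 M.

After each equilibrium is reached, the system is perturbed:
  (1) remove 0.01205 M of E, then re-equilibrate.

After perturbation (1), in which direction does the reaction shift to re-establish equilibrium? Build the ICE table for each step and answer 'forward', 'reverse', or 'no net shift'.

Direction: reverse

Q₀ = 0.2852 vs Keq = 1.0620e-04 ⇒ Q>K, reverse
Step 1:
                    E           X           G           B
  Initial     0.02319     0.01092      0.2111       6.622
  Change     0.009748   -0.009748   -0.009748   -0.009748
  Equil       0.03294    0.001172      0.2014       6.612
  solve Keq expr → x = -0.003249; check Q = 1.0620e-04
Then remove 0.01205 M of E.
Step 2:
                    E           X           G           B
  Initial     0.02089    0.001172      0.2014       6.612
  Change   4.1234e-04 -4.1234e-04 -4.1234e-04 -4.1234e-04
  Equil        0.0213  7.5925e-04      0.2009       6.612
  solve Keq expr → x = -1.3745e-04; check Q = 1.0620e-04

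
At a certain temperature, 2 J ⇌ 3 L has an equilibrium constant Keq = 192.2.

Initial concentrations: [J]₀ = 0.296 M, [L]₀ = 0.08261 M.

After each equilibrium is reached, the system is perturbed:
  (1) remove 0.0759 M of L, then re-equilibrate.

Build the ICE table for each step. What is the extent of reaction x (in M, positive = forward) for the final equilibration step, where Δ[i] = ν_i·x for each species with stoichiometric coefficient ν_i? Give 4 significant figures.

x = 0.002497 M

Q₀ = 0.006434 vs Keq = 192.2 ⇒ Q<K, forward
Step 1:
                    J           L
  I             0.296     0.08261
  C           -0.2713      0.4069
  E           0.02471      0.4895
  solve Keq expr → x = 0.1356; check Q = 192.2
Then remove 0.0759 M of L.
Step 2:
                    J           L
  I           0.02471      0.4136
  C         -0.004993     0.00749
  E           0.01971      0.4211
  solve Keq expr → x = 0.002497; check Q = 192.2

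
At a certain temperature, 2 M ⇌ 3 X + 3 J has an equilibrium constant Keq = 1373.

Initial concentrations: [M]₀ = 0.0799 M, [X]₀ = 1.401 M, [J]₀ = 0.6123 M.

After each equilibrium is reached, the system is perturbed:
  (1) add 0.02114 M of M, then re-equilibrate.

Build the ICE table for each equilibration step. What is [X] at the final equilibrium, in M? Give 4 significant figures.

Q₀ = 98.88 vs Keq = 1373 ⇒ Q<K, forward
Step 1:
                  M         X         J
  init       0.0799     1.401    0.6123
  Δ        -0.05205   0.07808   0.07808
  eq        0.02785     1.479    0.6904
  solve Keq expr → x = 0.02603; check Q = 1373
Then add 0.02114 M of M.
Step 2:
                  M         X         J
  init      0.04899     1.479    0.6904
  Δ         -0.0186   0.02789   0.02789
  eq        0.03039     1.507    0.7183
  solve Keq expr → x = 0.009298; check Q = 1373

[X]_eq = 1.507 M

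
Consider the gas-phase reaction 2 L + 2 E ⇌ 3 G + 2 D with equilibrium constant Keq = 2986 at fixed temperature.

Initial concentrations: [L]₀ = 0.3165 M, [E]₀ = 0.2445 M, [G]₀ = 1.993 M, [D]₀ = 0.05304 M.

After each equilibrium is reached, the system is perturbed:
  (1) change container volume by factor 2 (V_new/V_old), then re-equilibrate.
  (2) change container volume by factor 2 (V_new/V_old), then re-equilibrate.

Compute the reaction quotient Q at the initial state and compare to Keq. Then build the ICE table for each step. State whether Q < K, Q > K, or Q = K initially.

Q₀ = 3.719 vs Keq = 2986 ⇒ Q<K, forward
Step 1:
                  L         E         G         D
  init       0.3165    0.2445     1.993   0.05304
  Δ         -0.1607   -0.1607     0.241    0.1607
  eq         0.1558   0.08382     2.234    0.2137
  solve Keq expr → x = 0.08034; check Q = 2986
Then change container volume by factor 2 (V_new/V_old).
Step 2:
                  L         E         G         D
  init      0.07791   0.04191     1.117    0.1069
  Δ       -0.006854 -0.006854   0.01028  0.006854
  eq        0.07105   0.03505     1.127    0.1137
  solve Keq expr → x = 0.003427; check Q = 2986
Then change container volume by factor 2 (V_new/V_old).
Step 3:
                  L         E         G         D
  init      0.03553   0.01753    0.5636   0.05686
  Δ        -0.00306  -0.00306  0.004591   0.00306
  eq        0.03247   0.01447    0.5682   0.05992
  solve Keq expr → x = 0.00153; check Q = 2986

Q₀ = 3.719; Q < K (proceeds forward)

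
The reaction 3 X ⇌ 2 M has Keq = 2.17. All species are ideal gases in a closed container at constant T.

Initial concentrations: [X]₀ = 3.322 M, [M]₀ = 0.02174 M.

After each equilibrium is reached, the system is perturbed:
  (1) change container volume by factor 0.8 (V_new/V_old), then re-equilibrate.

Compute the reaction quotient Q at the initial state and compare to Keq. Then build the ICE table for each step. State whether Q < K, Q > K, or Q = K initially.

Q₀ = 1.2892e-05; Q < K (proceeds forward)

Q₀ = 1.2892e-05 vs Keq = 2.17 ⇒ Q<K, forward
Step 1:
                  X         M
  init        3.322   0.02174
  Δ          -2.289     1.526
  eq          1.033     1.547
  solve Keq expr → x = 0.7629; check Q = 2.17
Then change container volume by factor 0.8 (V_new/V_old).
Step 2:
                  X         M
  init        1.292     1.934
  Δ        -0.07266   0.04844
  eq          1.219     1.983
  solve Keq expr → x = 0.02422; check Q = 2.17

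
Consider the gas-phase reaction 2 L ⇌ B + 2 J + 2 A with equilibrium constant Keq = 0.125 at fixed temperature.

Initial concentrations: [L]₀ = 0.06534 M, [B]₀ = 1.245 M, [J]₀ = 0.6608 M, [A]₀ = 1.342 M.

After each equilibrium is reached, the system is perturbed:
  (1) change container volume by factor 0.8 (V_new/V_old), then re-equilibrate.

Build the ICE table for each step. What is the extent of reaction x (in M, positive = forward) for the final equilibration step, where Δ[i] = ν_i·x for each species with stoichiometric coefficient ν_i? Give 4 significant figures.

Q₀ = 229.3 vs Keq = 0.125 ⇒ Q>K, reverse
Step 1:
                   L          B          J          A
  init       0.06534      1.245     0.6608      1.342
  Δ           0.4551    -0.2276    -0.4551    -0.4551
  eq          0.5205      1.017     0.2057     0.8869
  solve Keq expr → x = -0.2276; check Q = 0.125
Then change container volume by factor 0.8 (V_new/V_old).
Step 2:
                   L          B          J          A
  init        0.6506      1.272     0.2571      1.109
  Δ          0.04842   -0.02421   -0.04842   -0.04842
  eq           0.699      1.248     0.2087       1.06
  solve Keq expr → x = -0.02421; check Q = 0.125

x = -0.02421 M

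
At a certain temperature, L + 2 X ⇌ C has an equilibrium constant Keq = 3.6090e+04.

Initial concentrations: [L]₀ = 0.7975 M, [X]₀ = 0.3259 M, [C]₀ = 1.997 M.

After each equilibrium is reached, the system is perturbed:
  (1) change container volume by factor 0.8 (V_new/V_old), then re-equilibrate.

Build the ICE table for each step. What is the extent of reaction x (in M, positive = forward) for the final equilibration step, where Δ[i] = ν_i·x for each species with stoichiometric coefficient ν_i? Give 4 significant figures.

Q₀ = 23.58 vs Keq = 3.6090e+04 ⇒ Q<K, forward
Step 1:
                  L         X         C
  I          0.7975    0.3259     1.997
  C         -0.1581   -0.3162    0.1581
  E          0.6394  0.009664     2.155
  solve Keq expr → x = 0.1581; check Q = 3.6090e+04
Then change container volume by factor 0.8 (V_new/V_old).
Step 2:
                  L         X         C
  I          0.7992   0.01208     2.694
  C       -0.001203 -0.002407  0.001203
  E           0.798  0.009674     2.695
  solve Keq expr → x = 0.001203; check Q = 3.6090e+04

x = 0.001203 M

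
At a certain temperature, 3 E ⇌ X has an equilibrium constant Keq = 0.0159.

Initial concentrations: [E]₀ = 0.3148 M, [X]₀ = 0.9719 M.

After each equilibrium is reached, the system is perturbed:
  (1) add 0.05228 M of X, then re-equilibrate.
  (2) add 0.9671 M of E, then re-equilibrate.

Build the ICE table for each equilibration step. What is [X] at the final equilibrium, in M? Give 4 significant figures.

Q₀ = 31.15 vs Keq = 0.0159 ⇒ Q>K, reverse
Step 1:
                    E           X
  Initial      0.3148      0.9719
  Change        2.177     -0.7258
  Equil         2.492      0.2461
  solve Keq expr → x = -0.7258; check Q = 0.0159
Then add 0.05228 M of X.
Step 2:
                    E           X
  Initial       2.492      0.2984
  Change      0.08176    -0.02725
  Equil         2.574      0.2711
  solve Keq expr → x = -0.02725; check Q = 0.0159
Then add 0.9671 M of E.
Step 3:
                    E           X
  Initial       3.541      0.2711
  Change      -0.5121      0.1707
  Equil         3.029      0.4418
  solve Keq expr → x = 0.1707; check Q = 0.0159

[X]_eq = 0.4418 M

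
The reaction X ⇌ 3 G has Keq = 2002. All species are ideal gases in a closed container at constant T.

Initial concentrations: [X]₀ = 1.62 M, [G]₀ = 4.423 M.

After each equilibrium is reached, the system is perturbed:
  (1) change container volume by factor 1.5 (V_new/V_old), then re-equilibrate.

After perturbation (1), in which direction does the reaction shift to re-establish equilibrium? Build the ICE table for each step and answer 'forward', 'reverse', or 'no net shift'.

Direction: forward

Q₀ = 53.41 vs Keq = 2002 ⇒ Q<K, forward
Step 1:
                    X           G
  Initial        1.62       4.423
  Change       -1.324       3.973
  Equil        0.2956       8.396
  solve Keq expr → x = 1.324; check Q = 2002
Then change container volume by factor 1.5 (V_new/V_old).
Step 2:
                    X           G
  Initial      0.1971       5.597
  Change     -0.09537      0.2861
  Equil        0.1017       5.883
  solve Keq expr → x = 0.09537; check Q = 2002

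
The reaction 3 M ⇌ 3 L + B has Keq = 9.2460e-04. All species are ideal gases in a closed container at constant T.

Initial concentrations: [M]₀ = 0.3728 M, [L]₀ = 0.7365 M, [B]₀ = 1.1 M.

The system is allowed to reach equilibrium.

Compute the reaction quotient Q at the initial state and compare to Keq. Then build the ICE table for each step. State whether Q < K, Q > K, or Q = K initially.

Q₀ = 8.482; Q > K (proceeds reverse)

Q₀ = 8.482 vs Keq = 9.2460e-04 ⇒ Q>K, reverse
Step 1:
                  M         L         B
  init       0.3728    0.7365       1.1
  Δ          0.6344   -0.6344   -0.2115
  eq          1.007    0.1021    0.8885
  solve Keq expr → x = -0.2115; check Q = 9.2460e-04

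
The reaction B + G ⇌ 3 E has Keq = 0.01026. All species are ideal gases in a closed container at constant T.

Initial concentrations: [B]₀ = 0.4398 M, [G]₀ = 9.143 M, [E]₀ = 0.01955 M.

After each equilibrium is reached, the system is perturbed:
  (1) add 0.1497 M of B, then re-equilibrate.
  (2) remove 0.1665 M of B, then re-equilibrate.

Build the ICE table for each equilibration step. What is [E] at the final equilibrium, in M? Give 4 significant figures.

Q₀ = 1.8582e-06 vs Keq = 0.01026 ⇒ Q<K, forward
Step 1:
                  B         G         E
  init       0.4398     9.143   0.01955
  Δ         -0.0989   -0.0989    0.2967
  eq         0.3409     9.044    0.3163
  solve Keq expr → x = 0.0989; check Q = 0.01026
Then add 0.1497 M of B.
Step 2:
                  B         G         E
  init       0.4906     9.044    0.3163
  Δ        -0.01252  -0.01252   0.03757
  eq         0.4781     9.032    0.3538
  solve Keq expr → x = 0.01252; check Q = 0.01026
Then remove 0.1665 M of B.
Step 3:
                  B         G         E
  init       0.3116     9.032    0.3538
  Δ         0.01411   0.01411  -0.04233
  eq         0.3257     9.046    0.3115
  solve Keq expr → x = -0.01411; check Q = 0.01026

[E]_eq = 0.3115 M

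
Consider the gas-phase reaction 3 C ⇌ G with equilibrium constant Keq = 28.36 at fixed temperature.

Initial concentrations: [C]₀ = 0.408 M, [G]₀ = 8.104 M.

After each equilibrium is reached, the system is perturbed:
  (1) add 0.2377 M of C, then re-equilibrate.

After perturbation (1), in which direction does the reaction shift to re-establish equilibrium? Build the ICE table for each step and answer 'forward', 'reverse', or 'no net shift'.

Q₀ = 119.3 vs Keq = 28.36 ⇒ Q>K, reverse
Step 1:
                    C           G
  I             0.408       8.104
  C            0.2484     -0.0828
  E            0.6564       8.021
  solve Keq expr → x = -0.0828; check Q = 28.36
Then add 0.2377 M of C.
Step 2:
                    C           G
  I            0.8941       8.021
  C           -0.2356     0.07852
  E            0.6585         8.1
  solve Keq expr → x = 0.07852; check Q = 28.36

Direction: forward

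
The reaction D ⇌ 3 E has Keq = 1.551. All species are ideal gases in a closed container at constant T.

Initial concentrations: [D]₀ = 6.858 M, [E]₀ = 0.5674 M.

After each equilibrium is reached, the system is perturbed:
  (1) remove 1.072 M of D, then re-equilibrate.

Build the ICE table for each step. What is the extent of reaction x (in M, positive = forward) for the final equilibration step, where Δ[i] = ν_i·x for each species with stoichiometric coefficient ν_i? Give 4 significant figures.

x = -0.04105 M

Q₀ = 0.02664 vs Keq = 1.551 ⇒ Q<K, forward
Step 1:
                   D          E
  I            6.858     0.5674
  C          -0.5247      1.574
  E            6.333      2.142
  solve Keq expr → x = 0.5247; check Q = 1.551
Then remove 1.072 M of D.
Step 2:
                   D          E
  I            5.261      2.142
  C          0.04105    -0.1232
  E            5.302      2.018
  solve Keq expr → x = -0.04105; check Q = 1.551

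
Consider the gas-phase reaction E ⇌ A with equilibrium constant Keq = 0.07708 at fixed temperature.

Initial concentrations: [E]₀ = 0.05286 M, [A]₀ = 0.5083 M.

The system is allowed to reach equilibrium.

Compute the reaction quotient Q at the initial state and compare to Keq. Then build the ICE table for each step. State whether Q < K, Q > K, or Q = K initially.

Q₀ = 9.616 vs Keq = 0.07708 ⇒ Q>K, reverse
Step 1:
                   E          A
  init       0.05286     0.5083
  Δ           0.4681    -0.4681
  eq           0.521    0.04016
  solve Keq expr → x = -0.4681; check Q = 0.07708

Q₀ = 9.616; Q > K (proceeds reverse)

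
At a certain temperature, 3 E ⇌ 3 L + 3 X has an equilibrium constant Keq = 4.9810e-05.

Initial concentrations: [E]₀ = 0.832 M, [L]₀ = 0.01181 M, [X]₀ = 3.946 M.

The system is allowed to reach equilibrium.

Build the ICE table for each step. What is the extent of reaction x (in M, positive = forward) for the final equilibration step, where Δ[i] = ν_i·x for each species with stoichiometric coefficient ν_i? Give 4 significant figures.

Q₀ = 1.7573e-04 vs Keq = 4.9810e-05 ⇒ Q>K, reverse
Step 1:
                    E           L           X
  Initial       0.832     0.01181       3.946
  Change     0.004007   -0.004007   -0.004007
  Equil         0.836    0.007803       3.942
  solve Keq expr → x = -0.001336; check Q = 4.9810e-05

x = -0.001336 M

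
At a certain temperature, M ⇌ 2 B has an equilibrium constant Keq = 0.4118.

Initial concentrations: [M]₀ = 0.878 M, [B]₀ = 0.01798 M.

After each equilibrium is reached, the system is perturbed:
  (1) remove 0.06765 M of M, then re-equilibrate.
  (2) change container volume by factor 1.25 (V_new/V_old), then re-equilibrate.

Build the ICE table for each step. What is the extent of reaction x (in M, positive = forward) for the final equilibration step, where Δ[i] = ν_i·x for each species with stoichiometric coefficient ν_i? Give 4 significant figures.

Q₀ = 3.6820e-04 vs Keq = 0.4118 ⇒ Q<K, forward
Step 1:
                   M          B
  Initial      0.878    0.01798
  Change     -0.2461     0.4921
  Equil       0.6319     0.5101
  solve Keq expr → x = 0.2461; check Q = 0.4118
Then remove 0.06765 M of M.
Step 2:
                   M          B
  Initial     0.5643     0.5101
  Change     0.01158   -0.02316
  Equil       0.5759      0.487
  solve Keq expr → x = -0.01158; check Q = 0.4118
Then change container volume by factor 1.25 (V_new/V_old).
Step 3:
                   M          B
  Initial     0.4607     0.3896
  Change    -0.01856    0.03712
  Equil       0.4421     0.4267
  solve Keq expr → x = 0.01856; check Q = 0.4118

x = 0.01856 M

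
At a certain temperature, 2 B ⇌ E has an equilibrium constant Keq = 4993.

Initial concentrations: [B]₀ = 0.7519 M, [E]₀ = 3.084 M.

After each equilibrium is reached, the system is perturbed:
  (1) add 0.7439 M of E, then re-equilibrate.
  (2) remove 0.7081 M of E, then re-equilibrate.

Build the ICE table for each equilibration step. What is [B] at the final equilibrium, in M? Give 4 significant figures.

[B]_eq = 0.02641 M

Q₀ = 5.455 vs Keq = 4993 ⇒ Q<K, forward
Step 1:
                  B         E
  init       0.7519     3.084
  Δ         -0.7256    0.3628
  eq        0.02627     3.447
  solve Keq expr → x = 0.3628; check Q = 4993
Then add 0.7439 M of E.
Step 2:
                  B         E
  init      0.02627     4.191
  Δ        0.002692 -0.001346
  eq        0.02897     4.189
  solve Keq expr → x = -0.001346; check Q = 4993
Then remove 0.7081 M of E.
Step 3:
                  B         E
  init      0.02897     3.481
  Δ       -0.002556  0.001278
  eq        0.02641     3.483
  solve Keq expr → x = 0.001278; check Q = 4993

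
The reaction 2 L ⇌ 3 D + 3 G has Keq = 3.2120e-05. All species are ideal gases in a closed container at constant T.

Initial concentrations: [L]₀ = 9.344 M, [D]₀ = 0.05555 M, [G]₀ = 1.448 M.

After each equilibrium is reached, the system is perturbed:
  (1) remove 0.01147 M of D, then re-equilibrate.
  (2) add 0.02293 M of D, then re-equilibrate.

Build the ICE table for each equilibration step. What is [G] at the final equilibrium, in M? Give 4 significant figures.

[G]_eq = 1.476 M

Q₀ = 5.9606e-06 vs Keq = 3.2120e-05 ⇒ Q<K, forward
Step 1:
                    L           D           G
  Initial       9.344     0.05555       1.448
  Change     -0.02607      0.0391      0.0391
  Equil         9.318     0.09465       1.487
  solve Keq expr → x = 0.01303; check Q = 3.2120e-05
Then remove 0.01147 M of D.
Step 2:
                    L           D           G
  Initial       9.318     0.08318       1.487
  Change    -0.007162     0.01074     0.01074
  Equil         9.311     0.09393       1.498
  solve Keq expr → x = 0.003581; check Q = 3.2120e-05
Then add 0.02293 M of D.
Step 3:
                    L           D           G
  Initial       9.311      0.1169       1.498
  Change      0.01431    -0.02147    -0.02147
  Equil         9.325     0.09539       1.476
  solve Keq expr → x = -0.007156; check Q = 3.2120e-05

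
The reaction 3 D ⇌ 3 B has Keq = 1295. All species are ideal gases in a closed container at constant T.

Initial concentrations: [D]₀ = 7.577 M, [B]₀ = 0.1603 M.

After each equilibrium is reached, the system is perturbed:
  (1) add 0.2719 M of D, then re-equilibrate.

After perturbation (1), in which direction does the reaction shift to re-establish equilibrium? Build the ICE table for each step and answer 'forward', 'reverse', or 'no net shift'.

Q₀ = 9.4691e-06 vs Keq = 1295 ⇒ Q<K, forward
Step 1:
                  D         B
  Initial     7.577    0.1603
  Change     -6.927     6.927
  Equil      0.6502     7.087
  solve Keq expr → x = 2.309; check Q = 1295
Then add 0.2719 M of D.
Step 2:
                  D         B
  Initial    0.9221     7.087
  Change    -0.2491    0.2491
  Equil       0.673     7.336
  solve Keq expr → x = 0.08302; check Q = 1295

Direction: forward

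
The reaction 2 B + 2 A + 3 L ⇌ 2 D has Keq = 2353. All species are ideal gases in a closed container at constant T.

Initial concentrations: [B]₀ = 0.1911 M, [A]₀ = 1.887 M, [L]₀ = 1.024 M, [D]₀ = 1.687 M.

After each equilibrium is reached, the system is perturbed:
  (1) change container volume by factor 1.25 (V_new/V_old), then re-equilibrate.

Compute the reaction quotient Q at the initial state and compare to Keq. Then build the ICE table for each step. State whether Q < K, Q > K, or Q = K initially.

Q₀ = 20.38; Q < K (proceeds forward)

Q₀ = 20.38 vs Keq = 2353 ⇒ Q<K, forward
Step 1:
                   B          A          L          D
  init        0.1911      1.887      1.024      1.687
  Δ          -0.1594    -0.1594    -0.2391     0.1594
  eq         0.03169      1.728     0.7849      1.846
  solve Keq expr → x = 0.07971; check Q = 2353
Then change container volume by factor 1.25 (V_new/V_old).
Step 2:
                   B          A          L          D
  init       0.02535      1.382     0.6279      1.477
  Δ          0.01565    0.01565    0.02348   -0.01565
  eq           0.041      1.398     0.6514      1.461
  solve Keq expr → x = -0.007826; check Q = 2353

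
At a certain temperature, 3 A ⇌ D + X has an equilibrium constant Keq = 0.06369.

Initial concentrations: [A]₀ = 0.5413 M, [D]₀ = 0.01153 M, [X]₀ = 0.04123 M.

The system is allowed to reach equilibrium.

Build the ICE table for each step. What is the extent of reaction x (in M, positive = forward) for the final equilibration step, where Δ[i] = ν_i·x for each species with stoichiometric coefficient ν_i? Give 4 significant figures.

Q₀ = 0.002997 vs Keq = 0.06369 ⇒ Q<K, forward
Step 1:
                  A         D         X
  init       0.5413   0.01153   0.04123
  Δ         -0.1274   0.04245   0.04245
  eq         0.4139   0.05398   0.08368
  solve Keq expr → x = 0.04245; check Q = 0.06369

x = 0.04245 M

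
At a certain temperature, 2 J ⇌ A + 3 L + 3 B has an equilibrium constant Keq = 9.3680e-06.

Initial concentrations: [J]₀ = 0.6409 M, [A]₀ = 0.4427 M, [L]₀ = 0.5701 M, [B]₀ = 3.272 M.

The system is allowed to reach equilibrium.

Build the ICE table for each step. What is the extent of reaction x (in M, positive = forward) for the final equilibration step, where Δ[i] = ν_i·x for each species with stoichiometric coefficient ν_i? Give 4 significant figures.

x = -0.1859 M

Q₀ = 6.996 vs Keq = 9.3680e-06 ⇒ Q>K, reverse
Step 1:
                  J         A         L         B
  I          0.6409    0.4427    0.5701     3.272
  C          0.3719   -0.1859   -0.5578   -0.5578
  E           1.013    0.2568   0.01232     2.714
  solve Keq expr → x = -0.1859; check Q = 9.3680e-06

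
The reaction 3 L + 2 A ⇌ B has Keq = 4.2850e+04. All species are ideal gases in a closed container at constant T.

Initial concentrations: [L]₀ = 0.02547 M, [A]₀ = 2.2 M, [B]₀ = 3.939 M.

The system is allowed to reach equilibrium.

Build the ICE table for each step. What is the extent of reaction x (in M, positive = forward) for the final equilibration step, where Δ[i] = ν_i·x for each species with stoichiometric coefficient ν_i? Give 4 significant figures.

Q₀ = 4.9255e+04 vs Keq = 4.2850e+04 ⇒ Q>K, reverse
Step 1:
                  L         A         B
  I         0.02547       2.2     3.939
  C        0.001203 8.0218e-04 -4.0109e-04
  E         0.02667     2.201     3.939
  solve Keq expr → x = -4.0109e-04; check Q = 4.2850e+04

x = -4.0109e-04 M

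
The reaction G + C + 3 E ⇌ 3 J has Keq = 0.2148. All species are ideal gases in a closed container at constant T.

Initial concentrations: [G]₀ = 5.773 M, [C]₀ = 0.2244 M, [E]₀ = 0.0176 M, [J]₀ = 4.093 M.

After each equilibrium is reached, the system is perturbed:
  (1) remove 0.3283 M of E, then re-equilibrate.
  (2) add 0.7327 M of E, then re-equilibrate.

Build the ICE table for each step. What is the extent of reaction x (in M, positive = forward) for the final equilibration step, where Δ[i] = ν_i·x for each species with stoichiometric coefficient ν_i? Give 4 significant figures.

Q₀ = 9.7087e+06 vs Keq = 0.2148 ⇒ Q>K, reverse
Step 1:
                    G           C           E           J
  Initial       5.773      0.2244      0.0176       4.093
  Change       0.6568      0.6568        1.97       -1.97
  Equil          6.43      0.8812       1.988       2.123
  solve Keq expr → x = -0.6568; check Q = 0.2148
Then remove 0.3283 M of E.
Step 2:
                    G           C           E           J
  Initial        6.43      0.8812        1.66       2.123
  Change      0.04992     0.04992      0.1497     -0.1497
  Equil          6.48      0.9311       1.809       1.973
  solve Keq expr → x = -0.04992; check Q = 0.2148
Then add 0.7327 M of E.
Step 3:
                    G           C           E           J
  Initial        6.48      0.9311       2.542       1.973
  Change      -0.1096     -0.1096     -0.3287      0.3287
  Equil          6.37      0.8216       2.213       2.302
  solve Keq expr → x = 0.1096; check Q = 0.2148

x = 0.1096 M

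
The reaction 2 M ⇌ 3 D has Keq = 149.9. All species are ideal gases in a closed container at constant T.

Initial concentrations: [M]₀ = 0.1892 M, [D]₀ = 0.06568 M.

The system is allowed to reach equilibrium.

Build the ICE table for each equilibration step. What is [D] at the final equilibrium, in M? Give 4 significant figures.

[D]_eq = 0.3266 M

Q₀ = 0.007915 vs Keq = 149.9 ⇒ Q<K, forward
Step 1:
                    M           D
  init         0.1892     0.06568
  Δ            -0.174      0.2609
  eq          0.01525      0.3266
  solve Keq expr → x = 0.08698; check Q = 149.9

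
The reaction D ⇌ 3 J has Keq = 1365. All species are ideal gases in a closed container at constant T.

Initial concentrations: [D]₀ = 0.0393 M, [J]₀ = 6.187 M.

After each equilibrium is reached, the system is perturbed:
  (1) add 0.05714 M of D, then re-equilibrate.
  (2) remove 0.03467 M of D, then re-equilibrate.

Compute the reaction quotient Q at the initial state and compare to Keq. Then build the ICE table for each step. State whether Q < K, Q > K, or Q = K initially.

Q₀ = 6026 vs Keq = 1365 ⇒ Q>K, reverse
Step 1:
                    D           J
  init         0.0393       6.187
  Δ            0.1083     -0.3249
  eq           0.1476       5.862
  solve Keq expr → x = -0.1083; check Q = 1365
Then add 0.05714 M of D.
Step 2:
                    D           J
  init         0.2047       5.862
  Δ          -0.04638      0.1391
  eq           0.1583       6.001
  solve Keq expr → x = 0.04638; check Q = 1365
Then remove 0.03467 M of D.
Step 3:
                    D           J
  init         0.1237       6.001
  Δ           0.02809    -0.08428
  eq           0.1518       5.917
  solve Keq expr → x = -0.02809; check Q = 1365

Q₀ = 6026; Q > K (proceeds reverse)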